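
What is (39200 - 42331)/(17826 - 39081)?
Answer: 3131/21255 ≈ 0.14731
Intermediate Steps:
(39200 - 42331)/(17826 - 39081) = -3131/(-21255) = -3131*(-1/21255) = 3131/21255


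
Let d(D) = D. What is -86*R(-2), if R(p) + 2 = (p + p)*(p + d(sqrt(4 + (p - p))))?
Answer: 172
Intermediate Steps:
R(p) = -2 + 2*p*(2 + p) (R(p) = -2 + (p + p)*(p + sqrt(4 + (p - p))) = -2 + (2*p)*(p + sqrt(4 + 0)) = -2 + (2*p)*(p + sqrt(4)) = -2 + (2*p)*(p + 2) = -2 + (2*p)*(2 + p) = -2 + 2*p*(2 + p))
-86*R(-2) = -86*(-2 + 2*(-2)**2 + 4*(-2)) = -86*(-2 + 2*4 - 8) = -86*(-2 + 8 - 8) = -86*(-2) = 172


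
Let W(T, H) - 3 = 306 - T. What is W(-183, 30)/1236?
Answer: 41/103 ≈ 0.39806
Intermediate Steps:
W(T, H) = 309 - T (W(T, H) = 3 + (306 - T) = 309 - T)
W(-183, 30)/1236 = (309 - 1*(-183))/1236 = (309 + 183)*(1/1236) = 492*(1/1236) = 41/103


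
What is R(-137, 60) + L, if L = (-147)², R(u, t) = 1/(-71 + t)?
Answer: 237698/11 ≈ 21609.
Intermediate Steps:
L = 21609
R(-137, 60) + L = 1/(-71 + 60) + 21609 = 1/(-11) + 21609 = -1/11 + 21609 = 237698/11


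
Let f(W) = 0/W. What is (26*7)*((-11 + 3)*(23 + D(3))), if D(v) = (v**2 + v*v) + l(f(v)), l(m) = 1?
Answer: -61152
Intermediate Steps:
f(W) = 0
D(v) = 1 + 2*v**2 (D(v) = (v**2 + v*v) + 1 = (v**2 + v**2) + 1 = 2*v**2 + 1 = 1 + 2*v**2)
(26*7)*((-11 + 3)*(23 + D(3))) = (26*7)*((-11 + 3)*(23 + (1 + 2*3**2))) = 182*(-8*(23 + (1 + 2*9))) = 182*(-8*(23 + (1 + 18))) = 182*(-8*(23 + 19)) = 182*(-8*42) = 182*(-336) = -61152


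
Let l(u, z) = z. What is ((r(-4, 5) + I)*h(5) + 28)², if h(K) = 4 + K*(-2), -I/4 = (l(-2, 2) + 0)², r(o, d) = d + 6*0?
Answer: 8836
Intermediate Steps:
r(o, d) = d (r(o, d) = d + 0 = d)
I = -16 (I = -4*(2 + 0)² = -4*2² = -4*4 = -16)
h(K) = 4 - 2*K
((r(-4, 5) + I)*h(5) + 28)² = ((5 - 16)*(4 - 2*5) + 28)² = (-11*(4 - 10) + 28)² = (-11*(-6) + 28)² = (66 + 28)² = 94² = 8836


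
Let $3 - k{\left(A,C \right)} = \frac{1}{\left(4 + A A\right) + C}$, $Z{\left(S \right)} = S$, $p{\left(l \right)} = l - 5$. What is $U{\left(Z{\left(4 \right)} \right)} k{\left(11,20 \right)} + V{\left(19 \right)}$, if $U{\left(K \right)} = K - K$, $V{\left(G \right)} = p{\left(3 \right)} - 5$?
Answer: $-7$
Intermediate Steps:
$p{\left(l \right)} = -5 + l$
$V{\left(G \right)} = -7$ ($V{\left(G \right)} = \left(-5 + 3\right) - 5 = -2 - 5 = -7$)
$k{\left(A,C \right)} = 3 - \frac{1}{4 + C + A^{2}}$ ($k{\left(A,C \right)} = 3 - \frac{1}{\left(4 + A A\right) + C} = 3 - \frac{1}{\left(4 + A^{2}\right) + C} = 3 - \frac{1}{4 + C + A^{2}}$)
$U{\left(K \right)} = 0$
$U{\left(Z{\left(4 \right)} \right)} k{\left(11,20 \right)} + V{\left(19 \right)} = 0 \frac{11 + 3 \cdot 20 + 3 \cdot 11^{2}}{4 + 20 + 11^{2}} - 7 = 0 \frac{11 + 60 + 3 \cdot 121}{4 + 20 + 121} - 7 = 0 \frac{11 + 60 + 363}{145} - 7 = 0 \cdot \frac{1}{145} \cdot 434 - 7 = 0 \cdot \frac{434}{145} - 7 = 0 - 7 = -7$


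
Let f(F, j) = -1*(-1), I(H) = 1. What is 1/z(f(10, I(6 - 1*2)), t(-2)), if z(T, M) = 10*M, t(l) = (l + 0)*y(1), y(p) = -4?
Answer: 1/80 ≈ 0.012500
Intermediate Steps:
t(l) = -4*l (t(l) = (l + 0)*(-4) = l*(-4) = -4*l)
f(F, j) = 1
1/z(f(10, I(6 - 1*2)), t(-2)) = 1/(10*(-4*(-2))) = 1/(10*8) = 1/80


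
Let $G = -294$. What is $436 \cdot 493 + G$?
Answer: $214654$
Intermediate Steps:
$436 \cdot 493 + G = 436 \cdot 493 - 294 = 214948 - 294 = 214654$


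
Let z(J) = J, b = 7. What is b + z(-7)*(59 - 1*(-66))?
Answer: -868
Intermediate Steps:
b + z(-7)*(59 - 1*(-66)) = 7 - 7*(59 - 1*(-66)) = 7 - 7*(59 + 66) = 7 - 7*125 = 7 - 875 = -868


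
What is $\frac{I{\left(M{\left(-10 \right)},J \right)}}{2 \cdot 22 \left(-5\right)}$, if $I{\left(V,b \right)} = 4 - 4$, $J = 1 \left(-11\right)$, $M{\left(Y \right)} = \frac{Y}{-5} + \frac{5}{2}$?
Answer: $0$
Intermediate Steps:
$M{\left(Y \right)} = \frac{5}{2} - \frac{Y}{5}$ ($M{\left(Y \right)} = Y \left(- \frac{1}{5}\right) + 5 \cdot \frac{1}{2} = - \frac{Y}{5} + \frac{5}{2} = \frac{5}{2} - \frac{Y}{5}$)
$J = -11$
$I{\left(V,b \right)} = 0$ ($I{\left(V,b \right)} = 4 - 4 = 0$)
$\frac{I{\left(M{\left(-10 \right)},J \right)}}{2 \cdot 22 \left(-5\right)} = \frac{0}{2 \cdot 22 \left(-5\right)} = \frac{0}{44 \left(-5\right)} = \frac{0}{-220} = 0 \left(- \frac{1}{220}\right) = 0$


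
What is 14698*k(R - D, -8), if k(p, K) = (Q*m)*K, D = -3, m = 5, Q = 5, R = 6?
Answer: -2939600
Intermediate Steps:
k(p, K) = 25*K (k(p, K) = (5*5)*K = 25*K)
14698*k(R - D, -8) = 14698*(25*(-8)) = 14698*(-200) = -2939600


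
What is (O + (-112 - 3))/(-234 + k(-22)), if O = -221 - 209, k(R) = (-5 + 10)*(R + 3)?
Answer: 545/329 ≈ 1.6565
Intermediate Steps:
k(R) = 15 + 5*R (k(R) = 5*(3 + R) = 15 + 5*R)
O = -430
(O + (-112 - 3))/(-234 + k(-22)) = (-430 + (-112 - 3))/(-234 + (15 + 5*(-22))) = (-430 - 115)/(-234 + (15 - 110)) = -545/(-234 - 95) = -545/(-329) = -545*(-1/329) = 545/329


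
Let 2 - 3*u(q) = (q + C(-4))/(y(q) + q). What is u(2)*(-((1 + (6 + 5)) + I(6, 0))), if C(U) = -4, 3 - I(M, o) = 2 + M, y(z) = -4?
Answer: -7/3 ≈ -2.3333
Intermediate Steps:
I(M, o) = 1 - M (I(M, o) = 3 - (2 + M) = 3 + (-2 - M) = 1 - M)
u(q) = 1/3 (u(q) = 2/3 - (q - 4)/(3*(-4 + q)) = 2/3 - (-4 + q)/(3*(-4 + q)) = 2/3 - 1/3*1 = 2/3 - 1/3 = 1/3)
u(2)*(-((1 + (6 + 5)) + I(6, 0))) = (-((1 + (6 + 5)) + (1 - 1*6)))/3 = (-((1 + 11) + (1 - 6)))/3 = (-(12 - 5))/3 = (-1*7)/3 = (1/3)*(-7) = -7/3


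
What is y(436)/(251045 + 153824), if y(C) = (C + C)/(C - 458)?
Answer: -436/4453559 ≈ -9.7899e-5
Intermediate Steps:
y(C) = 2*C/(-458 + C) (y(C) = (2*C)/(-458 + C) = 2*C/(-458 + C))
y(436)/(251045 + 153824) = (2*436/(-458 + 436))/(251045 + 153824) = (2*436/(-22))/404869 = (2*436*(-1/22))*(1/404869) = -436/11*1/404869 = -436/4453559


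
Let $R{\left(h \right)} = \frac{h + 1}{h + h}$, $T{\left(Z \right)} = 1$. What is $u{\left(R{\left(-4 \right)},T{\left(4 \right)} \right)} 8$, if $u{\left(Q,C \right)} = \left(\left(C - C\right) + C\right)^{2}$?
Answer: $8$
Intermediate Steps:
$R{\left(h \right)} = \frac{1 + h}{2 h}$
$u{\left(Q,C \right)} = C^{2}$ ($u{\left(Q,C \right)} = \left(0 + C\right)^{2} = C^{2}$)
$u{\left(R{\left(-4 \right)},T{\left(4 \right)} \right)} 8 = 1^{2} \cdot 8 = 1 \cdot 8 = 8$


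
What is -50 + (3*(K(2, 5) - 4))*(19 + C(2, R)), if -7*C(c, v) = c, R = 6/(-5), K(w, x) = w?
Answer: -1136/7 ≈ -162.29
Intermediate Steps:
R = -6/5 (R = 6*(-⅕) = -6/5 ≈ -1.2000)
C(c, v) = -c/7
-50 + (3*(K(2, 5) - 4))*(19 + C(2, R)) = -50 + (3*(2 - 4))*(19 - ⅐*2) = -50 + (3*(-2))*(19 - 2/7) = -50 - 6*131/7 = -50 - 786/7 = -1136/7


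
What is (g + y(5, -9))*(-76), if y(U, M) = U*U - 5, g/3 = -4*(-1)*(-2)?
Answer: 304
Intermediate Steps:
g = -24 (g = 3*(-4*(-1)*(-2)) = 3*(4*(-2)) = 3*(-8) = -24)
y(U, M) = -5 + U² (y(U, M) = U² - 5 = -5 + U²)
(g + y(5, -9))*(-76) = (-24 + (-5 + 5²))*(-76) = (-24 + (-5 + 25))*(-76) = (-24 + 20)*(-76) = -4*(-76) = 304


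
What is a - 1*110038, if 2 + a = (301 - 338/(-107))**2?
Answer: -200670935/11449 ≈ -17527.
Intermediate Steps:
a = 1059154127/11449 (a = -2 + (301 - 338/(-107))**2 = -2 + (301 - 338*(-1/107))**2 = -2 + (301 + 338/107)**2 = -2 + (32545/107)**2 = -2 + 1059177025/11449 = 1059154127/11449 ≈ 92511.)
a - 1*110038 = 1059154127/11449 - 1*110038 = 1059154127/11449 - 110038 = -200670935/11449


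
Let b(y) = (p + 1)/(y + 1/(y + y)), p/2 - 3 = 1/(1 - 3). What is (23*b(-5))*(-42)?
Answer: 19320/17 ≈ 1136.5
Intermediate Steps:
p = 5 (p = 6 + 2/(1 - 3) = 6 + 2/(-2) = 6 + 2*(-½) = 6 - 1 = 5)
b(y) = 6/(y + 1/(2*y)) (b(y) = (5 + 1)/(y + 1/(y + y)) = 6/(y + 1/(2*y)))
(23*b(-5))*(-42) = (23*(12*(-5)/(1 + 2*(-5)²)))*(-42) = (23*(12*(-5)/(1 + 2*25)))*(-42) = (23*(12*(-5)/(1 + 50)))*(-42) = (23*(12*(-5)/51))*(-42) = (23*(12*(-5)*(1/51)))*(-42) = (23*(-20/17))*(-42) = -460/17*(-42) = 19320/17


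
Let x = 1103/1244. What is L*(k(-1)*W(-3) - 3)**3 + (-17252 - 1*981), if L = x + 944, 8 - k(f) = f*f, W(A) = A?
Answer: -4067987647/311 ≈ -1.3080e+7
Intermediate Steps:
k(f) = 8 - f**2 (k(f) = 8 - f*f = 8 - f**2)
x = 1103/1244 (x = 1103*(1/1244) = 1103/1244 ≈ 0.88666)
L = 1175439/1244 (L = 1103/1244 + 944 = 1175439/1244 ≈ 944.89)
L*(k(-1)*W(-3) - 3)**3 + (-17252 - 1*981) = 1175439*((8 - 1*(-1)**2)*(-3) - 3)**3/1244 + (-17252 - 1*981) = 1175439*((8 - 1*1)*(-3) - 3)**3/1244 + (-17252 - 981) = 1175439*((8 - 1)*(-3) - 3)**3/1244 - 18233 = 1175439*(7*(-3) - 3)**3/1244 - 18233 = 1175439*(-21 - 3)**3/1244 - 18233 = (1175439/1244)*(-24)**3 - 18233 = (1175439/1244)*(-13824) - 18233 = -4062317184/311 - 18233 = -4067987647/311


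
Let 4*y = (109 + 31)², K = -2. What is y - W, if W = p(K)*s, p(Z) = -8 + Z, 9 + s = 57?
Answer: 5380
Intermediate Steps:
s = 48 (s = -9 + 57 = 48)
y = 4900 (y = (109 + 31)²/4 = (¼)*140² = (¼)*19600 = 4900)
W = -480 (W = (-8 - 2)*48 = -10*48 = -480)
y - W = 4900 - 1*(-480) = 4900 + 480 = 5380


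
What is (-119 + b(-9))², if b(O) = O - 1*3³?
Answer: 24025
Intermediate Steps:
b(O) = -27 + O (b(O) = O - 1*27 = O - 27 = -27 + O)
(-119 + b(-9))² = (-119 + (-27 - 9))² = (-119 - 36)² = (-155)² = 24025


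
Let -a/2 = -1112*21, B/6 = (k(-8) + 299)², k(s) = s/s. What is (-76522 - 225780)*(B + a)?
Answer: -177361792608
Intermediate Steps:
k(s) = 1
B = 540000 (B = 6*(1 + 299)² = 6*300² = 6*90000 = 540000)
a = 46704 (a = -(-2224)*21 = -2*(-23352) = 46704)
(-76522 - 225780)*(B + a) = (-76522 - 225780)*(540000 + 46704) = -302302*586704 = -177361792608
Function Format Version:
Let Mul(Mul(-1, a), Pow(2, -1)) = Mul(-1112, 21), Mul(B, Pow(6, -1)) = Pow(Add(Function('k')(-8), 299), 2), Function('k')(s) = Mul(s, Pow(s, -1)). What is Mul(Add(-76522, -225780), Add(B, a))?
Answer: -177361792608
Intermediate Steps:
Function('k')(s) = 1
B = 540000 (B = Mul(6, Pow(Add(1, 299), 2)) = Mul(6, Pow(300, 2)) = Mul(6, 90000) = 540000)
a = 46704 (a = Mul(-2, Mul(-1112, 21)) = Mul(-2, -23352) = 46704)
Mul(Add(-76522, -225780), Add(B, a)) = Mul(Add(-76522, -225780), Add(540000, 46704)) = Mul(-302302, 586704) = -177361792608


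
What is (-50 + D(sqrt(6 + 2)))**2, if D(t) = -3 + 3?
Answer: 2500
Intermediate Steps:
D(t) = 0
(-50 + D(sqrt(6 + 2)))**2 = (-50 + 0)**2 = (-50)**2 = 2500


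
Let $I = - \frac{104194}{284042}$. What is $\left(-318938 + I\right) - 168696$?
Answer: $- \frac{69254320411}{142021} \approx -4.8763 \cdot 10^{5}$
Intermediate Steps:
$I = - \frac{52097}{142021}$ ($I = \left(-104194\right) \frac{1}{284042} = - \frac{52097}{142021} \approx -0.36683$)
$\left(-318938 + I\right) - 168696 = \left(-318938 - \frac{52097}{142021}\right) - 168696 = - \frac{45295945795}{142021} - 168696 = - \frac{69254320411}{142021}$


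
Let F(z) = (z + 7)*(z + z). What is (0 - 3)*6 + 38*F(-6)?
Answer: -474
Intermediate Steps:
F(z) = 2*z*(7 + z) (F(z) = (7 + z)*(2*z) = 2*z*(7 + z))
(0 - 3)*6 + 38*F(-6) = (0 - 3)*6 + 38*(2*(-6)*(7 - 6)) = -3*6 + 38*(2*(-6)*1) = -18 + 38*(-12) = -18 - 456 = -474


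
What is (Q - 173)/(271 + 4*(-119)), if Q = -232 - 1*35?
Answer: 88/41 ≈ 2.1463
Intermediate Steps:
Q = -267 (Q = -232 - 35 = -267)
(Q - 173)/(271 + 4*(-119)) = (-267 - 173)/(271 + 4*(-119)) = -440/(271 - 476) = -440/(-205) = -440*(-1/205) = 88/41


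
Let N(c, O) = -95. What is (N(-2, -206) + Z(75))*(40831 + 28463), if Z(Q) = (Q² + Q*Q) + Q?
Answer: 778171620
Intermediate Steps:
Z(Q) = Q + 2*Q² (Z(Q) = (Q² + Q²) + Q = 2*Q² + Q = Q + 2*Q²)
(N(-2, -206) + Z(75))*(40831 + 28463) = (-95 + 75*(1 + 2*75))*(40831 + 28463) = (-95 + 75*(1 + 150))*69294 = (-95 + 75*151)*69294 = (-95 + 11325)*69294 = 11230*69294 = 778171620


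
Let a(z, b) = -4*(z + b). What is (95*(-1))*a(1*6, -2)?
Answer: 1520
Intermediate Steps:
a(z, b) = -4*b - 4*z (a(z, b) = -4*(b + z) = -4*b - 4*z)
(95*(-1))*a(1*6, -2) = (95*(-1))*(-4*(-2) - 4*6) = -95*(8 - 4*6) = -95*(8 - 24) = -95*(-16) = 1520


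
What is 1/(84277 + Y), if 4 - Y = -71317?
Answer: 1/155598 ≈ 6.4268e-6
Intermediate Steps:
Y = 71321 (Y = 4 - 1*(-71317) = 4 + 71317 = 71321)
1/(84277 + Y) = 1/(84277 + 71321) = 1/155598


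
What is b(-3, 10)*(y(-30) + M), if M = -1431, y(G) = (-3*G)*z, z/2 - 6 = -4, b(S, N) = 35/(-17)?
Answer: 2205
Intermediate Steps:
b(S, N) = -35/17 (b(S, N) = 35*(-1/17) = -35/17)
z = 4 (z = 12 + 2*(-4) = 12 - 8 = 4)
y(G) = -12*G (y(G) = -3*G*4 = -12*G)
b(-3, 10)*(y(-30) + M) = -35*(-12*(-30) - 1431)/17 = -35*(360 - 1431)/17 = -35/17*(-1071) = 2205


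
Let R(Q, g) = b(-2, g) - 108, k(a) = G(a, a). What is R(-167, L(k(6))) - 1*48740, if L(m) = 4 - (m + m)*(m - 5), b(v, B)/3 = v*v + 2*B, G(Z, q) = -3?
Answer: -49100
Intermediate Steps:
k(a) = -3
b(v, B) = 3*v² + 6*B (b(v, B) = 3*(v*v + 2*B) = 3*(v² + 2*B) = 3*v² + 6*B)
L(m) = 4 - 2*m*(-5 + m)
R(Q, g) = -96 + 6*g (R(Q, g) = (3*(-2)² + 6*g) - 108 = (3*4 + 6*g) - 108 = (12 + 6*g) - 108 = -96 + 6*g)
R(-167, L(k(6))) - 1*48740 = (-96 + 6*(4 - 2*(-3)² + 10*(-3))) - 1*48740 = (-96 + 6*(4 - 2*9 - 30)) - 48740 = (-96 + 6*(4 - 18 - 30)) - 48740 = (-96 + 6*(-44)) - 48740 = (-96 - 264) - 48740 = -360 - 48740 = -49100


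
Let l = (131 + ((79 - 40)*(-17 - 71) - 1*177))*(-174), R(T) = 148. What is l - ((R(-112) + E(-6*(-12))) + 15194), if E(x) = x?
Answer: 589758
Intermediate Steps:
l = 605172 (l = (131 + (39*(-88) - 177))*(-174) = (131 + (-3432 - 177))*(-174) = (131 - 3609)*(-174) = -3478*(-174) = 605172)
l - ((R(-112) + E(-6*(-12))) + 15194) = 605172 - ((148 - 6*(-12)) + 15194) = 605172 - ((148 + 72) + 15194) = 605172 - (220 + 15194) = 605172 - 1*15414 = 605172 - 15414 = 589758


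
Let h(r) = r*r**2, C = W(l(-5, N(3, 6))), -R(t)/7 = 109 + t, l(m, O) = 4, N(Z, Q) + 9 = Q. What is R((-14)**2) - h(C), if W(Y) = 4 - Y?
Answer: -2135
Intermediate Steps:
N(Z, Q) = -9 + Q
R(t) = -763 - 7*t (R(t) = -7*(109 + t) = -763 - 7*t)
C = 0 (C = 4 - 1*4 = 4 - 4 = 0)
h(r) = r**3
R((-14)**2) - h(C) = (-763 - 7*(-14)**2) - 1*0**3 = (-763 - 7*196) - 1*0 = (-763 - 1372) + 0 = -2135 + 0 = -2135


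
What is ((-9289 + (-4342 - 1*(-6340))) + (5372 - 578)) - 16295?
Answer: -18792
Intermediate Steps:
((-9289 + (-4342 - 1*(-6340))) + (5372 - 578)) - 16295 = ((-9289 + (-4342 + 6340)) + 4794) - 16295 = ((-9289 + 1998) + 4794) - 16295 = (-7291 + 4794) - 16295 = -2497 - 16295 = -18792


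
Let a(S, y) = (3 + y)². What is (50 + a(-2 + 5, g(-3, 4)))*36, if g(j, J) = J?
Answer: 3564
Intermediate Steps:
(50 + a(-2 + 5, g(-3, 4)))*36 = (50 + (3 + 4)²)*36 = (50 + 7²)*36 = (50 + 49)*36 = 99*36 = 3564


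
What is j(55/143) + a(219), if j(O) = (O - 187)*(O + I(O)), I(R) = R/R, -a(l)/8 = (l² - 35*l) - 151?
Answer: -54319708/169 ≈ -3.2142e+5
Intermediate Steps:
a(l) = 1208 - 8*l² + 280*l (a(l) = -8*((l² - 35*l) - 151) = -8*(-151 + l² - 35*l) = 1208 - 8*l² + 280*l)
I(R) = 1
j(O) = (1 + O)*(-187 + O) (j(O) = (O - 187)*(O + 1) = (-187 + O)*(1 + O) = (1 + O)*(-187 + O))
j(55/143) + a(219) = (-187 + (55/143)² - 10230/143) + (1208 - 8*219² + 280*219) = (-187 + (55*(1/143))² - 10230/143) + (1208 - 8*47961 + 61320) = (-187 + (5/13)² - 186*5/13) + (1208 - 383688 + 61320) = (-187 + 25/169 - 930/13) - 321160 = -43668/169 - 321160 = -54319708/169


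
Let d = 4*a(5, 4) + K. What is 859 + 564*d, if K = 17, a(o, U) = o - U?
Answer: 12703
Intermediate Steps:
d = 21 (d = 4*(5 - 1*4) + 17 = 4*(5 - 4) + 17 = 4*1 + 17 = 4 + 17 = 21)
859 + 564*d = 859 + 564*21 = 859 + 11844 = 12703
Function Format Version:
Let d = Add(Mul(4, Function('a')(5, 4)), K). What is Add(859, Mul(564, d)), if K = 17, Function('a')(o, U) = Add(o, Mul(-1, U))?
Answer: 12703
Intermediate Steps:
d = 21 (d = Add(Mul(4, Add(5, Mul(-1, 4))), 17) = Add(Mul(4, Add(5, -4)), 17) = Add(Mul(4, 1), 17) = Add(4, 17) = 21)
Add(859, Mul(564, d)) = Add(859, Mul(564, 21)) = Add(859, 11844) = 12703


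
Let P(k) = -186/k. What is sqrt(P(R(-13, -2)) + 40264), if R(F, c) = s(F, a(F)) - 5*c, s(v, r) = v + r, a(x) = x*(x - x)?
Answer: sqrt(40326) ≈ 200.81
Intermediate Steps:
a(x) = 0 (a(x) = x*0 = 0)
s(v, r) = r + v
R(F, c) = F - 5*c (R(F, c) = (0 + F) - 5*c = F - 5*c)
sqrt(P(R(-13, -2)) + 40264) = sqrt(-186/(-13 - 5*(-2)) + 40264) = sqrt(-186/(-13 + 10) + 40264) = sqrt(-186/(-3) + 40264) = sqrt(-186*(-1/3) + 40264) = sqrt(62 + 40264) = sqrt(40326)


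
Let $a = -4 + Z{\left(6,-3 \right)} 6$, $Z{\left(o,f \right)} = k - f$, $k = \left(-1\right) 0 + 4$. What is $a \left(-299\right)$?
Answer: $-11362$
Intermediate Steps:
$k = 4$ ($k = 0 + 4 = 4$)
$Z{\left(o,f \right)} = 4 - f$
$a = 38$ ($a = -4 + \left(4 - -3\right) 6 = -4 + \left(4 + 3\right) 6 = -4 + 7 \cdot 6 = -4 + 42 = 38$)
$a \left(-299\right) = 38 \left(-299\right) = -11362$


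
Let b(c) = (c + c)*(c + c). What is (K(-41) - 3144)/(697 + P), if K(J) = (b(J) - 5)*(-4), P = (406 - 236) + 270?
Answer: -30020/1137 ≈ -26.403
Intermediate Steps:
b(c) = 4*c² (b(c) = (2*c)*(2*c) = 4*c²)
P = 440 (P = 170 + 270 = 440)
K(J) = 20 - 16*J² (K(J) = (4*J² - 5)*(-4) = (-5 + 4*J²)*(-4) = 20 - 16*J²)
(K(-41) - 3144)/(697 + P) = ((20 - 16*(-41)²) - 3144)/(697 + 440) = ((20 - 16*1681) - 3144)/1137 = ((20 - 26896) - 3144)*(1/1137) = (-26876 - 3144)*(1/1137) = -30020*1/1137 = -30020/1137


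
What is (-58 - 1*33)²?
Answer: 8281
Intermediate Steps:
(-58 - 1*33)² = (-58 - 33)² = (-91)² = 8281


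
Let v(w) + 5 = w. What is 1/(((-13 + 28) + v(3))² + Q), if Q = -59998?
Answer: -1/59829 ≈ -1.6714e-5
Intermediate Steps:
v(w) = -5 + w
1/(((-13 + 28) + v(3))² + Q) = 1/(((-13 + 28) + (-5 + 3))² - 59998) = 1/((15 - 2)² - 59998) = 1/(13² - 59998) = 1/(169 - 59998) = 1/(-59829) = -1/59829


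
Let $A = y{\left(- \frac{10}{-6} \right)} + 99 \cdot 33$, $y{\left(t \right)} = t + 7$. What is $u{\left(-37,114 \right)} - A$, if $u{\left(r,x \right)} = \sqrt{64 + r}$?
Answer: $- \frac{9827}{3} + 3 \sqrt{3} \approx -3270.5$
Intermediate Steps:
$y{\left(t \right)} = 7 + t$
$A = \frac{9827}{3}$ ($A = \left(7 - \frac{10}{-6}\right) + 99 \cdot 33 = \left(7 - - \frac{5}{3}\right) + 3267 = \left(7 + \frac{5}{3}\right) + 3267 = \frac{26}{3} + 3267 = \frac{9827}{3} \approx 3275.7$)
$u{\left(-37,114 \right)} - A = \sqrt{64 - 37} - \frac{9827}{3} = \sqrt{27} - \frac{9827}{3} = 3 \sqrt{3} - \frac{9827}{3} = - \frac{9827}{3} + 3 \sqrt{3}$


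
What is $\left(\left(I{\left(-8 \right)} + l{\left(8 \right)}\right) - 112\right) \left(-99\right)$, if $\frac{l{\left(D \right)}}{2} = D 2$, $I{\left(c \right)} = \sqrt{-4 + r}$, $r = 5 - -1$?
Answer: $7920 - 99 \sqrt{2} \approx 7780.0$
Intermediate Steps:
$r = 6$ ($r = 5 + 1 = 6$)
$I{\left(c \right)} = \sqrt{2}$ ($I{\left(c \right)} = \sqrt{-4 + 6} = \sqrt{2}$)
$l{\left(D \right)} = 4 D$ ($l{\left(D \right)} = 2 D 2 = 2 \cdot 2 D = 4 D$)
$\left(\left(I{\left(-8 \right)} + l{\left(8 \right)}\right) - 112\right) \left(-99\right) = \left(\left(\sqrt{2} + 4 \cdot 8\right) - 112\right) \left(-99\right) = \left(\left(\sqrt{2} + 32\right) - 112\right) \left(-99\right) = \left(\left(32 + \sqrt{2}\right) - 112\right) \left(-99\right) = \left(-80 + \sqrt{2}\right) \left(-99\right) = 7920 - 99 \sqrt{2}$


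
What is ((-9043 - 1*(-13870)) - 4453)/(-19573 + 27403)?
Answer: 187/3915 ≈ 0.047765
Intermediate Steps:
((-9043 - 1*(-13870)) - 4453)/(-19573 + 27403) = ((-9043 + 13870) - 4453)/7830 = (4827 - 4453)*(1/7830) = 374*(1/7830) = 187/3915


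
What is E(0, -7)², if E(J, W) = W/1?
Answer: 49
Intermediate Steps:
E(J, W) = W (E(J, W) = W*1 = W)
E(0, -7)² = (-7)² = 49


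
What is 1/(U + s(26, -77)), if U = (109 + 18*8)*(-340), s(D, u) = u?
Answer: -1/86097 ≈ -1.1615e-5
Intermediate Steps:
U = -86020 (U = (109 + 144)*(-340) = 253*(-340) = -86020)
1/(U + s(26, -77)) = 1/(-86020 - 77) = 1/(-86097) = -1/86097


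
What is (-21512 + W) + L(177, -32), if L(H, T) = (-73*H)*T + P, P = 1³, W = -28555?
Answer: 363406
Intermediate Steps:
P = 1
L(H, T) = 1 - 73*H*T (L(H, T) = (-73*H)*T + 1 = -73*H*T + 1 = 1 - 73*H*T)
(-21512 + W) + L(177, -32) = (-21512 - 28555) + (1 - 73*177*(-32)) = -50067 + (1 + 413472) = -50067 + 413473 = 363406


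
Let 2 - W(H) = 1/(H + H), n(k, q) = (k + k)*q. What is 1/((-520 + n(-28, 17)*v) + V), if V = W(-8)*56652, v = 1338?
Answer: -4/4629805 ≈ -8.6397e-7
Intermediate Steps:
n(k, q) = 2*k*q (n(k, q) = (2*k)*q = 2*k*q)
W(H) = 2 - 1/(2*H) (W(H) = 2 - 1/(H + H) = 2 - 1/(2*H))
V = 467379/4 (V = (2 - ½/(-8))*56652 = (2 - ½*(-⅛))*56652 = (2 + 1/16)*56652 = (33/16)*56652 = 467379/4 ≈ 1.1684e+5)
1/((-520 + n(-28, 17)*v) + V) = 1/((-520 + (2*(-28)*17)*1338) + 467379/4) = 1/((-520 - 952*1338) + 467379/4) = 1/((-520 - 1273776) + 467379/4) = 1/(-1274296 + 467379/4) = 1/(-4629805/4) = -4/4629805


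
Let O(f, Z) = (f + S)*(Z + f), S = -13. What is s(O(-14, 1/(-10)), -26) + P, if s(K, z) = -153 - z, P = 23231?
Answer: 23104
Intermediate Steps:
O(f, Z) = (-13 + f)*(Z + f) (O(f, Z) = (f - 13)*(Z + f) = (-13 + f)*(Z + f))
s(O(-14, 1/(-10)), -26) + P = (-153 - 1*(-26)) + 23231 = (-153 + 26) + 23231 = -127 + 23231 = 23104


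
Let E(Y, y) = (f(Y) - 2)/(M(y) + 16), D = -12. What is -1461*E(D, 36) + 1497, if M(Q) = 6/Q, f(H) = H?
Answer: 267933/97 ≈ 2762.2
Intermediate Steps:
E(Y, y) = (-2 + Y)/(16 + 6/y) (E(Y, y) = (Y - 2)/(6/y + 16) = (-2 + Y)/(16 + 6/y))
-1461*E(D, 36) + 1497 = -1461*36*(-2 - 12)/(2*(3 + 8*36)) + 1497 = -1461*36*(-14)/(2*(3 + 288)) + 1497 = -1461*36*(-14)/(2*291) + 1497 = -1461*(-84/97) + 1497 = 122724/97 + 1497 = 267933/97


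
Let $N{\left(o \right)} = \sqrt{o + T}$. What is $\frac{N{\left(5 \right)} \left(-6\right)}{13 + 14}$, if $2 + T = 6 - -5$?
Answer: $- \frac{2 \sqrt{14}}{9} \approx -0.83148$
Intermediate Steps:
$T = 9$ ($T = -2 + \left(6 - -5\right) = -2 + \left(6 + 5\right) = -2 + 11 = 9$)
$N{\left(o \right)} = \sqrt{9 + o}$ ($N{\left(o \right)} = \sqrt{o + 9} = \sqrt{9 + o}$)
$\frac{N{\left(5 \right)} \left(-6\right)}{13 + 14} = \frac{\sqrt{9 + 5} \left(-6\right)}{13 + 14} = \frac{\sqrt{14} \left(-6\right)}{27} = - 6 \sqrt{14} \cdot \frac{1}{27} = - \frac{2 \sqrt{14}}{9}$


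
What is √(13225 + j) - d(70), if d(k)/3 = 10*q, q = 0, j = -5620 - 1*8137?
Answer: 2*I*√133 ≈ 23.065*I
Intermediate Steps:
j = -13757 (j = -5620 - 8137 = -13757)
d(k) = 0 (d(k) = 3*(10*0) = 3*0 = 0)
√(13225 + j) - d(70) = √(13225 - 13757) - 1*0 = √(-532) + 0 = 2*I*√133 + 0 = 2*I*√133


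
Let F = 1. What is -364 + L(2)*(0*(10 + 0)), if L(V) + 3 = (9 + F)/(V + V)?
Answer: -364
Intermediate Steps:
L(V) = -3 + 5/V (L(V) = -3 + (9 + 1)/(V + V) = -3 + 10/((2*V)) = -3 + 10*(1/(2*V)) = -3 + 5/V)
-364 + L(2)*(0*(10 + 0)) = -364 + (-3 + 5/2)*(0*(10 + 0)) = -364 + (-3 + 5*(1/2))*(0*10) = -364 + (-3 + 5/2)*0 = -364 - 1/2*0 = -364 + 0 = -364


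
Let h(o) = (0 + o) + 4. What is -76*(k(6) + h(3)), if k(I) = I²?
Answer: -3268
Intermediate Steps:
h(o) = 4 + o (h(o) = o + 4 = 4 + o)
-76*(k(6) + h(3)) = -76*(6² + (4 + 3)) = -76*(36 + 7) = -76*43 = -3268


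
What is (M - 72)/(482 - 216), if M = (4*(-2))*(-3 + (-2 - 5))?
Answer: 4/133 ≈ 0.030075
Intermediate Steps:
M = 80 (M = -8*(-3 - 7) = -8*(-10) = 80)
(M - 72)/(482 - 216) = (80 - 72)/(482 - 216) = 8/266 = 8*(1/266) = 4/133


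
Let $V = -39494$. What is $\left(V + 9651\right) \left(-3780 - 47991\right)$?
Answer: $1545001953$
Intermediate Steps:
$\left(V + 9651\right) \left(-3780 - 47991\right) = \left(-39494 + 9651\right) \left(-3780 - 47991\right) = \left(-29843\right) \left(-51771\right) = 1545001953$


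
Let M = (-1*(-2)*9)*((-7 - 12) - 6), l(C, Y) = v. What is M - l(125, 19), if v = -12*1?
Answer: -438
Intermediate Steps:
v = -12
l(C, Y) = -12
M = -450 (M = (2*9)*(-19 - 6) = 18*(-25) = -450)
M - l(125, 19) = -450 - 1*(-12) = -450 + 12 = -438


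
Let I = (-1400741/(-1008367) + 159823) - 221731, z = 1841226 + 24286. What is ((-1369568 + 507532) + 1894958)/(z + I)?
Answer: 1041564458374/1818696155409 ≈ 0.57270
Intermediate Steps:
z = 1865512
I = -62424583495/1008367 (I = (-1400741*(-1/1008367) + 159823) - 221731 = (1400741/1008367 + 159823) - 221731 = 161161639782/1008367 - 221731 = -62424583495/1008367 ≈ -61907.)
((-1369568 + 507532) + 1894958)/(z + I) = ((-1369568 + 507532) + 1894958)/(1865512 - 62424583495/1008367) = (-862036 + 1894958)/(1818696155409/1008367) = 1032922*(1008367/1818696155409) = 1041564458374/1818696155409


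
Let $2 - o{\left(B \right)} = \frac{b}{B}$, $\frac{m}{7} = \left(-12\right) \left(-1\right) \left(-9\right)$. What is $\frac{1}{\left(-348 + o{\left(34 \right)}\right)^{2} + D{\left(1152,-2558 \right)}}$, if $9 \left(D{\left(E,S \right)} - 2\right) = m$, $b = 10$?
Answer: $\frac{289}{34633071} \approx 8.3446 \cdot 10^{-6}$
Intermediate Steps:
$m = -756$ ($m = 7 \left(-12\right) \left(-1\right) \left(-9\right) = 7 \cdot 12 \left(-9\right) = 7 \left(-108\right) = -756$)
$o{\left(B \right)} = 2 - \frac{10}{B}$
$D{\left(E,S \right)} = -82$ ($D{\left(E,S \right)} = 2 + \frac{1}{9} \left(-756\right) = 2 - 84 = -82$)
$\frac{1}{\left(-348 + o{\left(34 \right)}\right)^{2} + D{\left(1152,-2558 \right)}} = \frac{1}{\left(-348 + \left(2 - \frac{10}{34}\right)\right)^{2} - 82} = \frac{1}{\left(-348 + \left(2 - \frac{5}{17}\right)\right)^{2} - 82} = \frac{1}{\left(-348 + \frac{29}{17}\right)^{2} - 82} = \frac{1}{\left(- \frac{5887}{17}\right)^{2} - 82} = \frac{1}{\frac{34656769}{289} - 82} = \frac{1}{\frac{34633071}{289}} = \frac{289}{34633071}$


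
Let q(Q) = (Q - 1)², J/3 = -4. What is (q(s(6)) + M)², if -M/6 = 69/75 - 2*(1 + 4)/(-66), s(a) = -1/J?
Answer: 48981214489/1568160000 ≈ 31.235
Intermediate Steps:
J = -12 (J = 3*(-4) = -12)
s(a) = 1/12 (s(a) = -1/(-12) = -1*(-1/12) = 1/12)
q(Q) = (-1 + Q)²
M = -1768/275 (M = -6*(69/75 - 2*(1 + 4)/(-66)) = -6*(69*(1/75) - 2*5*(-1/66)) = -6*(23/25 - 10*(-1/66)) = -6*(23/25 + 5/33) = -6*884/825 = -1768/275 ≈ -6.4291)
(q(s(6)) + M)² = ((-1 + 1/12)² - 1768/275)² = ((-11/12)² - 1768/275)² = (121/144 - 1768/275)² = (-221317/39600)² = 48981214489/1568160000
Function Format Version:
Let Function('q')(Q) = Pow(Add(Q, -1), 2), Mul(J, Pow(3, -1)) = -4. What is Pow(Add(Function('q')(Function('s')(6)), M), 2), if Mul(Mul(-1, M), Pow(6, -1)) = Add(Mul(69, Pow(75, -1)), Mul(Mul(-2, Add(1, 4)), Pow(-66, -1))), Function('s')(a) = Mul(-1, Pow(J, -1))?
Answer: Rational(48981214489, 1568160000) ≈ 31.235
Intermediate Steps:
J = -12 (J = Mul(3, -4) = -12)
Function('s')(a) = Rational(1, 12) (Function('s')(a) = Mul(-1, Pow(-12, -1)) = Mul(-1, Rational(-1, 12)) = Rational(1, 12))
Function('q')(Q) = Pow(Add(-1, Q), 2)
M = Rational(-1768, 275) (M = Mul(-6, Add(Mul(69, Pow(75, -1)), Mul(Mul(-2, Add(1, 4)), Pow(-66, -1)))) = Mul(-6, Add(Mul(69, Rational(1, 75)), Mul(Mul(-2, 5), Rational(-1, 66)))) = Mul(-6, Add(Rational(23, 25), Mul(-10, Rational(-1, 66)))) = Mul(-6, Add(Rational(23, 25), Rational(5, 33))) = Mul(-6, Rational(884, 825)) = Rational(-1768, 275) ≈ -6.4291)
Pow(Add(Function('q')(Function('s')(6)), M), 2) = Pow(Add(Pow(Add(-1, Rational(1, 12)), 2), Rational(-1768, 275)), 2) = Pow(Add(Pow(Rational(-11, 12), 2), Rational(-1768, 275)), 2) = Pow(Add(Rational(121, 144), Rational(-1768, 275)), 2) = Pow(Rational(-221317, 39600), 2) = Rational(48981214489, 1568160000)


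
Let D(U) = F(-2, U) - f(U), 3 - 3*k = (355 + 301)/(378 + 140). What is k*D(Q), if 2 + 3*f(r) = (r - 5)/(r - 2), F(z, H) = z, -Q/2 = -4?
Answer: -449/518 ≈ -0.86680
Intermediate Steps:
k = 449/777 (k = 1 - (355 + 301)/(3*(378 + 140)) = 1 - 656/(3*518) = 1 - ⅓*328/259 = 1 - 328/777 = 449/777 ≈ 0.57786)
Q = 8 (Q = -2*(-4) = 8)
f(r) = -⅔ + (-5 + r)/(3*(-2 + r)) (f(r) = -⅔ + ((r - 5)/(r - 2))/3 = -⅔ + ((-5 + r)/(-2 + r))/3 = -⅔ + (-5 + r)/(3*(-2 + r)))
D(U) = -2 - (-1 - U)/(3*(-2 + U))
k*D(Q) = 449*((13 - 5*8)/(3*(-2 + 8)))/777 = 449*((⅓)*(13 - 40)/6)/777 = 449*((⅓)*(⅙)*(-27))/777 = (449/777)*(-3/2) = -449/518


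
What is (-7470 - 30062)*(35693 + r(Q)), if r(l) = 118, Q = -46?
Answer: -1344058452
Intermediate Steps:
(-7470 - 30062)*(35693 + r(Q)) = (-7470 - 30062)*(35693 + 118) = -37532*35811 = -1344058452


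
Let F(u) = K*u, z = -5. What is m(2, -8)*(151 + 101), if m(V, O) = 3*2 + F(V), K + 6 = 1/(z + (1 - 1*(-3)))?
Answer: -2016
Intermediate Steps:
K = -7 (K = -6 + 1/(-5 + (1 - 1*(-3))) = -6 + 1/(-5 + (1 + 3)) = -6 + 1/(-5 + 4) = -6 + 1/(-1) = -6 - 1 = -7)
F(u) = -7*u
m(V, O) = 6 - 7*V (m(V, O) = 3*2 - 7*V = 6 - 7*V)
m(2, -8)*(151 + 101) = (6 - 7*2)*(151 + 101) = (6 - 14)*252 = -8*252 = -2016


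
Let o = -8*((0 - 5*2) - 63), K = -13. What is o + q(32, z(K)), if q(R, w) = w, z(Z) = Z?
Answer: 571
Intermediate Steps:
o = 584 (o = -8*((0 - 10) - 63) = -8*(-10 - 63) = -8*(-73) = 584)
o + q(32, z(K)) = 584 - 13 = 571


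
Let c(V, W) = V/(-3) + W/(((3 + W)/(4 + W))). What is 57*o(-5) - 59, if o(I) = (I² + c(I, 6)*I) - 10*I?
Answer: 1841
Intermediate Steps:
c(V, W) = -V/3 + W*(4 + W)/(3 + W) (c(V, W) = V*(-⅓) + W/(((3 + W)/(4 + W))) = -V/3 + W*((4 + W)/(3 + W)) = -V/3 + W*(4 + W)/(3 + W))
o(I) = I² - 10*I + I*(20/3 - I/3) (o(I) = (I² + ((6² - I + 4*6 - ⅓*I*6)/(3 + 6))*I) - 10*I = (I² + ((36 - I + 24 - 2*I)/9)*I) - 10*I = (I² + ((60 - 3*I)/9)*I) - 10*I = (I² + (20/3 - I/3)*I) - 10*I = (I² + I*(20/3 - I/3)) - 10*I = I² - 10*I + I*(20/3 - I/3))
57*o(-5) - 59 = 57*((⅔)*(-5)*(-5 - 5)) - 59 = 57*((⅔)*(-5)*(-10)) - 59 = 57*(100/3) - 59 = 1900 - 59 = 1841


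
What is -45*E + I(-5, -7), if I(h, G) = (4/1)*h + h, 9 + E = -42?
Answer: 2270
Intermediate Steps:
E = -51 (E = -9 - 42 = -51)
I(h, G) = 5*h (I(h, G) = (4*1)*h + h = 4*h + h = 5*h)
-45*E + I(-5, -7) = -45*(-51) + 5*(-5) = 2295 - 25 = 2270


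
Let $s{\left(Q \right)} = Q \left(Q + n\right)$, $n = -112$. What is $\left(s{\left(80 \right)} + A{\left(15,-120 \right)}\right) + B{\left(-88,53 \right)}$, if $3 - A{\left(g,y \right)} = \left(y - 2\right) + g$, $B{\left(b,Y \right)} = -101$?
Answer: $-2551$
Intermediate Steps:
$s{\left(Q \right)} = Q \left(-112 + Q\right)$ ($s{\left(Q \right)} = Q \left(Q - 112\right) = Q \left(-112 + Q\right)$)
$A{\left(g,y \right)} = 5 - g - y$ ($A{\left(g,y \right)} = 3 - \left(\left(y - 2\right) + g\right) = 3 - \left(\left(-2 + y\right) + g\right) = 3 - \left(-2 + g + y\right) = 5 - g - y$)
$\left(s{\left(80 \right)} + A{\left(15,-120 \right)}\right) + B{\left(-88,53 \right)} = \left(80 \left(-112 + 80\right) - -110\right) - 101 = \left(80 \left(-32\right) + \left(5 - 15 + 120\right)\right) - 101 = \left(-2560 + 110\right) - 101 = -2450 - 101 = -2551$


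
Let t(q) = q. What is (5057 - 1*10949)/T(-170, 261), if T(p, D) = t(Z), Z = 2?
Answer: -2946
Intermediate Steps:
T(p, D) = 2
(5057 - 1*10949)/T(-170, 261) = (5057 - 1*10949)/2 = (5057 - 10949)*(1/2) = -5892*1/2 = -2946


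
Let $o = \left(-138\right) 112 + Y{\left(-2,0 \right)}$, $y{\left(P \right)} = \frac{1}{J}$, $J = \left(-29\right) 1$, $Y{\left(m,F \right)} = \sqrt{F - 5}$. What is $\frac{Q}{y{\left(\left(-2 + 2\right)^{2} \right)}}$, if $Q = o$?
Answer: $448224 - 29 i \sqrt{5} \approx 4.4822 \cdot 10^{5} - 64.846 i$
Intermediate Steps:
$Y{\left(m,F \right)} = \sqrt{-5 + F}$
$J = -29$
$y{\left(P \right)} = - \frac{1}{29}$ ($y{\left(P \right)} = \frac{1}{-29} = - \frac{1}{29}$)
$o = -15456 + i \sqrt{5}$ ($o = \left(-138\right) 112 + \sqrt{-5 + 0} = -15456 + \sqrt{-5} = -15456 + i \sqrt{5} \approx -15456.0 + 2.2361 i$)
$Q = -15456 + i \sqrt{5} \approx -15456.0 + 2.2361 i$
$\frac{Q}{y{\left(\left(-2 + 2\right)^{2} \right)}} = \frac{-15456 + i \sqrt{5}}{- \frac{1}{29}} = \left(-15456 + i \sqrt{5}\right) \left(-29\right) = 448224 - 29 i \sqrt{5}$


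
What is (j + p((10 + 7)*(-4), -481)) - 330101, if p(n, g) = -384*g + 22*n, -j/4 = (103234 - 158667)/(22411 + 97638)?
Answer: -17634136025/120049 ≈ -1.4689e+5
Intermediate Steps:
j = 221732/120049 (j = -4*(103234 - 158667)/(22411 + 97638) = -(-221732)/120049 = -4*(-55433/120049) = 221732/120049 ≈ 1.8470)
(j + p((10 + 7)*(-4), -481)) - 330101 = (221732/120049 + (-384*(-481) + 22*((10 + 7)*(-4)))) - 330101 = (221732/120049 + (184704 + 22*(17*(-4)))) - 330101 = (221732/120049 + (184704 + 22*(-68))) - 330101 = (221732/120049 + (184704 - 1496)) - 330101 = (221732/120049 + 183208) - 330101 = 21994158924/120049 - 330101 = -17634136025/120049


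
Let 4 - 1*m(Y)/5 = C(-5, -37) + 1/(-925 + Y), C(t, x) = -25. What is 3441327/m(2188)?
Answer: 4346396001/183130 ≈ 23734.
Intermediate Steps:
m(Y) = 145 - 5/(-925 + Y) (m(Y) = 20 - 5*(-25 + 1/(-925 + Y)) = 20 + (125 - 5/(-925 + Y)) = 145 - 5/(-925 + Y))
3441327/m(2188) = 3441327/((5*(-26826 + 29*2188)/(-925 + 2188))) = 3441327/((5*(-26826 + 63452)/1263)) = 3441327/((5*(1/1263)*36626)) = 3441327/(183130/1263) = 3441327*(1263/183130) = 4346396001/183130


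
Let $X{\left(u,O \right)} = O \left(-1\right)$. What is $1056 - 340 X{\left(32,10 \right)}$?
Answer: $4456$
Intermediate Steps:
$X{\left(u,O \right)} = - O$
$1056 - 340 X{\left(32,10 \right)} = 1056 - 340 \left(\left(-1\right) 10\right) = 1056 - -3400 = 1056 + 3400 = 4456$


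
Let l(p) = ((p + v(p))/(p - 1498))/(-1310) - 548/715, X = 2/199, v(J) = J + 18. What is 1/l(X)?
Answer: -2538321500/1945431491 ≈ -1.3048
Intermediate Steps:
v(J) = 18 + J
X = 2/199 (X = (1/199)*2 = 2/199 ≈ 0.010050)
l(p) = -548/715 - (18 + 2*p)/(1310*(-1498 + p)) (l(p) = ((p + (18 + p))/(p - 1498))/(-1310) - 548/715 = ((18 + 2*p)/(-1498 + p))*(-1/1310) - 548*1/715 = ((18 + 2*p)/(-1498 + p))*(-1/1310) - 548/715 = -(18 + 2*p)/(1310*(-1498 + p)) - 548/715 = -548/715 - (18 + 2*p)/(1310*(-1498 + p)))
1/l(X) = 1/((107537137 - 71931*2/199)/(93665*(-1498 + 2/199))) = 1/((107537137 - 143862/199)/(93665*(-298100/199))) = 1/((1/93665)*(-199/298100)*(21399746401/199)) = 1/(-1945431491/2538321500) = -2538321500/1945431491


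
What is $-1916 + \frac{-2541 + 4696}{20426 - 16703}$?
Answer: $- \frac{7131113}{3723} \approx -1915.4$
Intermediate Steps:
$-1916 + \frac{-2541 + 4696}{20426 - 16703} = -1916 + \frac{2155}{3723} = - \frac{7131113}{3723}$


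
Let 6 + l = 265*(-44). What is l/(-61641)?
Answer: 11666/61641 ≈ 0.18926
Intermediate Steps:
l = -11666 (l = -6 + 265*(-44) = -6 - 11660 = -11666)
l/(-61641) = -11666/(-61641) = -11666*(-1/61641) = 11666/61641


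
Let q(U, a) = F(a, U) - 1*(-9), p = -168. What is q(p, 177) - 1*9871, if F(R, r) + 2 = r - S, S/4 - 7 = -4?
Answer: -10044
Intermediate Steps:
S = 12 (S = 28 + 4*(-4) = 28 - 16 = 12)
F(R, r) = -14 + r (F(R, r) = -2 + (r - 1*12) = -2 + (r - 12) = -2 + (-12 + r) = -14 + r)
q(U, a) = -5 + U (q(U, a) = (-14 + U) - 1*(-9) = (-14 + U) + 9 = -5 + U)
q(p, 177) - 1*9871 = (-5 - 168) - 1*9871 = -173 - 9871 = -10044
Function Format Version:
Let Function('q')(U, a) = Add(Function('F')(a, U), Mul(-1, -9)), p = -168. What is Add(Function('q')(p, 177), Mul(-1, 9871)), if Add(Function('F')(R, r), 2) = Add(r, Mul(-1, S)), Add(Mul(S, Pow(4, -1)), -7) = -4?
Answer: -10044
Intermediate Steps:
S = 12 (S = Add(28, Mul(4, -4)) = Add(28, -16) = 12)
Function('F')(R, r) = Add(-14, r) (Function('F')(R, r) = Add(-2, Add(r, Mul(-1, 12))) = Add(-2, Add(r, -12)) = Add(-2, Add(-12, r)) = Add(-14, r))
Function('q')(U, a) = Add(-5, U) (Function('q')(U, a) = Add(Add(-14, U), Mul(-1, -9)) = Add(Add(-14, U), 9) = Add(-5, U))
Add(Function('q')(p, 177), Mul(-1, 9871)) = Add(Add(-5, -168), Mul(-1, 9871)) = Add(-173, -9871) = -10044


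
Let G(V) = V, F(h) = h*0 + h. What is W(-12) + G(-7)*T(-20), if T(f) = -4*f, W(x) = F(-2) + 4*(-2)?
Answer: -570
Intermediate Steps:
F(h) = h (F(h) = 0 + h = h)
W(x) = -10 (W(x) = -2 + 4*(-2) = -2 - 8 = -10)
W(-12) + G(-7)*T(-20) = -10 - (-28)*(-20) = -10 - 7*80 = -10 - 560 = -570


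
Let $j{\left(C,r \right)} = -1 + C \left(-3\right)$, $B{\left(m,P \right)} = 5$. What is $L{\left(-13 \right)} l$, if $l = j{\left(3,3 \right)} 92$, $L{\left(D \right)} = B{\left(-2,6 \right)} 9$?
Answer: $-41400$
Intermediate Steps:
$L{\left(D \right)} = 45$ ($L{\left(D \right)} = 5 \cdot 9 = 45$)
$j{\left(C,r \right)} = -1 - 3 C$
$l = -920$ ($l = \left(-1 - 9\right) 92 = \left(-10\right) 92 = -920$)
$L{\left(-13 \right)} l = 45 \left(-920\right) = -41400$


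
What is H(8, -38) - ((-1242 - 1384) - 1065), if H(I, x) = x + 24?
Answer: 3677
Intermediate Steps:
H(I, x) = 24 + x
H(8, -38) - ((-1242 - 1384) - 1065) = (24 - 38) - ((-1242 - 1384) - 1065) = -14 - (-2626 - 1065) = -14 - 1*(-3691) = -14 + 3691 = 3677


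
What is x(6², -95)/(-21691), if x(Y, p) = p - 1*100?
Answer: 195/21691 ≈ 0.0089899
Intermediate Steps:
x(Y, p) = -100 + p (x(Y, p) = p - 100 = -100 + p)
x(6², -95)/(-21691) = (-100 - 95)/(-21691) = -195*(-1/21691) = 195/21691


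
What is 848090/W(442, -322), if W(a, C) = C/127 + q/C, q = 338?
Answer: -3468179246/14661 ≈ -2.3656e+5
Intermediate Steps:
W(a, C) = 338/C + C/127 (W(a, C) = C/127 + 338/C = 338/C + C/127)
848090/W(442, -322) = 848090/(338/(-322) + (1/127)*(-322)) = 848090/(338*(-1/322) - 322/127) = 848090/(-169/161 - 322/127) = 848090/(-73305/20447) = 848090*(-20447/73305) = -3468179246/14661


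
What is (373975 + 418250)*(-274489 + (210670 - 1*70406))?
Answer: -106336400625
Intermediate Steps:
(373975 + 418250)*(-274489 + (210670 - 1*70406)) = 792225*(-274489 + (210670 - 70406)) = 792225*(-274489 + 140264) = 792225*(-134225) = -106336400625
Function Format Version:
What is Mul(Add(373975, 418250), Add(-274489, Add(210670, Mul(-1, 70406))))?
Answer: -106336400625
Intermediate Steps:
Mul(Add(373975, 418250), Add(-274489, Add(210670, Mul(-1, 70406)))) = Mul(792225, Add(-274489, Add(210670, -70406))) = Mul(792225, Add(-274489, 140264)) = Mul(792225, -134225) = -106336400625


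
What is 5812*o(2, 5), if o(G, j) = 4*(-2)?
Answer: -46496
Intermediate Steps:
o(G, j) = -8
5812*o(2, 5) = 5812*(-8) = -46496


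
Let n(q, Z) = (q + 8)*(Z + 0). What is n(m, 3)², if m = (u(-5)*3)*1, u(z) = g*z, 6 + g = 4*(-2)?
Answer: 427716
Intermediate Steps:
g = -14 (g = -6 + 4*(-2) = -6 - 8 = -14)
u(z) = -14*z
m = 210 (m = (-14*(-5)*3)*1 = (70*3)*1 = 210*1 = 210)
n(q, Z) = Z*(8 + q) (n(q, Z) = (8 + q)*Z = Z*(8 + q))
n(m, 3)² = (3*(8 + 210))² = (3*218)² = 654² = 427716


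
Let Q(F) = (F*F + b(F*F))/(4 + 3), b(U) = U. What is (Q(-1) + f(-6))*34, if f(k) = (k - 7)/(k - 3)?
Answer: 3706/63 ≈ 58.825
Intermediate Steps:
f(k) = (-7 + k)/(-3 + k)
Q(F) = 2*F²/7 (Q(F) = (F*F + F*F)/(4 + 3) = (F² + F²)/7 = (2*F²)*(⅐) = 2*F²/7)
(Q(-1) + f(-6))*34 = ((2/7)*(-1)² + (-7 - 6)/(-3 - 6))*34 = ((2/7)*1 - 13/(-9))*34 = (2/7 - ⅑*(-13))*34 = (2/7 + 13/9)*34 = (109/63)*34 = 3706/63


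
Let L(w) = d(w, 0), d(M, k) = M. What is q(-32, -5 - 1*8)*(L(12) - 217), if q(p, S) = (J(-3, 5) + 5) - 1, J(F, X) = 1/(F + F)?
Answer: -4715/6 ≈ -785.83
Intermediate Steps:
J(F, X) = 1/(2*F)
L(w) = w
q(p, S) = 23/6 (q(p, S) = ((1/2)/(-3) + 5) - 1 = ((1/2)*(-1/3) + 5) - 1 = (-1/6 + 5) - 1 = 29/6 - 1 = 23/6)
q(-32, -5 - 1*8)*(L(12) - 217) = 23*(12 - 217)/6 = (23/6)*(-205) = -4715/6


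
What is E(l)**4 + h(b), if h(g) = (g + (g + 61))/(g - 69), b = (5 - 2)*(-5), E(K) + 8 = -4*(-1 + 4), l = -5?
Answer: 13439969/84 ≈ 1.6000e+5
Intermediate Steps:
E(K) = -20 (E(K) = -8 - 4*(-1 + 4) = -8 - 4*3 = -8 - 12 = -20)
b = -15 (b = 3*(-5) = -15)
h(g) = (61 + 2*g)/(-69 + g) (h(g) = (g + (61 + g))/(-69 + g) = (61 + 2*g)/(-69 + g))
E(l)**4 + h(b) = (-20)**4 + (61 + 2*(-15))/(-69 - 15) = 160000 + (61 - 30)/(-84) = 160000 - 1/84*31 = 160000 - 31/84 = 13439969/84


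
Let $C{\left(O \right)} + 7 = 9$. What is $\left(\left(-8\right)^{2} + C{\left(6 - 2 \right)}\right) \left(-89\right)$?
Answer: $-5874$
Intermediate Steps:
$C{\left(O \right)} = 2$ ($C{\left(O \right)} = -7 + 9 = 2$)
$\left(\left(-8\right)^{2} + C{\left(6 - 2 \right)}\right) \left(-89\right) = \left(\left(-8\right)^{2} + 2\right) \left(-89\right) = \left(64 + 2\right) \left(-89\right) = 66 \left(-89\right) = -5874$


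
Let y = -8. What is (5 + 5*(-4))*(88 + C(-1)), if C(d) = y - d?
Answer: -1215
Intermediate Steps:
C(d) = -8 - d
(5 + 5*(-4))*(88 + C(-1)) = (5 + 5*(-4))*(88 + (-8 - 1*(-1))) = (5 - 20)*(88 + (-8 + 1)) = -15*(88 - 7) = -15*81 = -1215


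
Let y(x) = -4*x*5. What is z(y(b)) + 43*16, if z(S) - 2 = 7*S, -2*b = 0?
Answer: 690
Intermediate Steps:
b = 0 (b = -½*0 = 0)
y(x) = -20*x
z(S) = 2 + 7*S
z(y(b)) + 43*16 = (2 + 7*(-20*0)) + 43*16 = (2 + 7*0) + 688 = (2 + 0) + 688 = 2 + 688 = 690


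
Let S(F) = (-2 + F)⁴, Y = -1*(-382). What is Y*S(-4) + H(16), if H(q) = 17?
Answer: 495089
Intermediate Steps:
Y = 382
Y*S(-4) + H(16) = 382*(-2 - 4)⁴ + 17 = 382*(-6)⁴ + 17 = 382*1296 + 17 = 495072 + 17 = 495089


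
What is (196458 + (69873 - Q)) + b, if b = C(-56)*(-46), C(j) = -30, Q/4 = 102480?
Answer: -142209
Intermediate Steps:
Q = 409920 (Q = 4*102480 = 409920)
b = 1380 (b = -30*(-46) = 1380)
(196458 + (69873 - Q)) + b = (196458 + (69873 - 1*409920)) + 1380 = (196458 + (69873 - 409920)) + 1380 = (196458 - 340047) + 1380 = -143589 + 1380 = -142209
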